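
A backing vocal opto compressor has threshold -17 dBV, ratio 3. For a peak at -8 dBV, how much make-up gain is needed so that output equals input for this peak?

6 dB

The peak compresses to -17 + 9/3 = -14 dBV.
To reach -8 dBV requires -8 − (-14) = 6 dB of make-up.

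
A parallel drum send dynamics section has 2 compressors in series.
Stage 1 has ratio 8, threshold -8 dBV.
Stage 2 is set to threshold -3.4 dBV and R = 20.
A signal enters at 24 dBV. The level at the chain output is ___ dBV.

-4 dBV

Stage 1: overshoot 32 dB → 32/8 = 4 dB → -4 dBV.
Stage 2: -4 dBV ≤ -3.4 dBV, so stage 2 doesn't engage; output -4 dBV.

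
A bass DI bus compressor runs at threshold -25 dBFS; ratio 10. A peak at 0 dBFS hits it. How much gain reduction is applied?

0 dBFS exceeds the threshold by 25 dB.
A 10:1 ratio leaves 2.5 dB of that excess.
GR = overshoot in − overshoot out = 25 − 2.5 = 22.5 dB.

22.5 dB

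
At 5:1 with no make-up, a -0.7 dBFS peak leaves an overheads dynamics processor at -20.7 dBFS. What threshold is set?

-25.7 dBFS

Input is 25 dB above T (since output overshoot × R = input overshoot: (-20.7 − T)·5 = -0.7 − T gives T = -25.7 dBFS).
Check: -25.7 + (-0.7 − (-25.7))/5 = -25.7 + 5 = -20.7 dBFS. ✓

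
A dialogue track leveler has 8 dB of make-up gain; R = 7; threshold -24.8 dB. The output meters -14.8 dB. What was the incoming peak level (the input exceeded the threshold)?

-10.8 dB

Stripping the +8 dB make-up gives -22.8 dB at the gain stage.
The compressed level sits -22.8 − (-24.8) = 2 dB over threshold.
Undo the ratio: input overshoot = 2 × 7 = 14 dB, giving input = -10.8 dB.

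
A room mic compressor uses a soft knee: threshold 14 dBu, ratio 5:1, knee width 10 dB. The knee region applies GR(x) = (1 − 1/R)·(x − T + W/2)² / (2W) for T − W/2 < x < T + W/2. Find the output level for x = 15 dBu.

13.56 dBu

x − T + W/2 = 15 − 14 + 5 = 6.
GR = (1 − 1/5) × 6² / 20 = 0.8 × 36 / 20 = 1.44 dB.
Output = 15 − 1.44 = 13.56 dBu.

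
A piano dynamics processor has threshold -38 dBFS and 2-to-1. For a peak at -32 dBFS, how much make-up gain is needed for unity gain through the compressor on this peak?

Without make-up, output = threshold + overshoot/2 = -38 + 3 = -35 dBFS.
Gap to target: 3 dB.

3 dB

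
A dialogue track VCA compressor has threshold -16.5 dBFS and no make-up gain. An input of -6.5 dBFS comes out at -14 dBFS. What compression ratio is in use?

4:1

Input overshoot = -6.5 − (-16.5) = 10 dB; output overshoot = -14 − (-16.5) = 2.5 dB.
Ratio = 10 / 2.5 = 4.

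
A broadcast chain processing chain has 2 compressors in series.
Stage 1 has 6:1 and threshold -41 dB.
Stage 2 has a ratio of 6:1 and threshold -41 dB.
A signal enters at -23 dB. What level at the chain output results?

-40.5 dB

Stage 1: overshoot 18 dB → 18/6 = 3 dB → -38 dB.
Stage 2: 3 dB above -41 dB, reduced 6:1 to 0.5 dB above → -40.5 dB.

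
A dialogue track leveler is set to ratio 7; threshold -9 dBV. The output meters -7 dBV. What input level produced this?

5 dBV

That's 2 dB above the -9 dBV threshold.
Undo the ratio: input overshoot = 2 × 7 = 14 dB, giving input = 5 dBV.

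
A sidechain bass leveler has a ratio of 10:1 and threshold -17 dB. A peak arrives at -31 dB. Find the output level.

-31 dB

-31 dB is 14 dB below the -17 dB threshold, so no gain reduction is applied.
Output = input = -31 dB.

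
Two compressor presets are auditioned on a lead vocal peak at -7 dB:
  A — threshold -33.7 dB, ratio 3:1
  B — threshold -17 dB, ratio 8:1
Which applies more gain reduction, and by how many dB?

A, by 9.05 dB

A: 26.7 dB over, compressed to 8.9 dB over, so 17.8 dB of GR.
B: 10 dB over, compressed to 1.25 dB over, so 8.75 dB of GR.
Difference: 9.05 dB in favour of A.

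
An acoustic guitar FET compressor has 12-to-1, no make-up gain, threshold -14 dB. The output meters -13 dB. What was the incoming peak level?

The compressed level sits -13 − (-14) = 1 dB over threshold.
Before 12:1 compression the overshoot was 1 × 12 = 12 dB, so input = -14 + 12 = -2 dB.

-2 dB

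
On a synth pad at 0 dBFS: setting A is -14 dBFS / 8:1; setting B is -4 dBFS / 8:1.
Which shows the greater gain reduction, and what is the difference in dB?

A: GR = 14 − 14/8 = 12.25 dB.
B: GR = 4 − 4/8 = 3.5 dB.
A reduces 8.75 dB more.

A, by 8.75 dB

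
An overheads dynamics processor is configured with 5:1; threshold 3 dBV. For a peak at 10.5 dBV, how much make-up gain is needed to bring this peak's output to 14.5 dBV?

Without make-up, output = threshold + overshoot/5 = 3 + 1.5 = 4.5 dBV.
Gap to target: 10 dB.

10 dB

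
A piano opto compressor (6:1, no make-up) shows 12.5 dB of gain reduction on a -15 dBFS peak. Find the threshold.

Gain reduction = -15 − (-27.5) = 12.5 dB; output overshoot = GR / (R − 1) = 12.5 / 5 = 2.5 dB.
Threshold = output − output overshoot = -27.5 − 2.5 = -30 dBFS.

-30 dBFS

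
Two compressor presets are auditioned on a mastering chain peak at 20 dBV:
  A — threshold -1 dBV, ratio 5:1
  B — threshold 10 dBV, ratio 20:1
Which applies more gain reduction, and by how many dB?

A: 21 dB over, compressed to 4.2 dB over, so 16.8 dB of GR.
B: 10 dB over, compressed to 0.5 dB over, so 9.5 dB of GR.
A applies 7.3 dB more gain reduction.

A, by 7.3 dB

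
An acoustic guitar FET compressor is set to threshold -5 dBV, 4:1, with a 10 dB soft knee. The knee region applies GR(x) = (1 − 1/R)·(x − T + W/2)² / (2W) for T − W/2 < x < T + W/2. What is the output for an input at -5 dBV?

-5.9375 dBV

x − T + W/2 = -5 − (-5) + 5 = 5.
GR = (1 − 1/4) × 5² / 20 = 0.75 × 25 / 20 = 0.9375 dB.
Output = -5 − 0.9375 = -5.9375 dBV.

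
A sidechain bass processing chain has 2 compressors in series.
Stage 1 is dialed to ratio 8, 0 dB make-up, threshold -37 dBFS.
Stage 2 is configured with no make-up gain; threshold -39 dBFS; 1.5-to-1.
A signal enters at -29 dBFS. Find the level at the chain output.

-37 dBFS

Stage 1: -29 dBFS is 8 dB over -37 dBFS; at 8:1 that becomes 1 dB over, giving -36 dBFS.
Stage 2: -36 dBFS is 3 dB over -39 dBFS; at 1.5:1 that becomes 2 dB over, giving -37 dBFS.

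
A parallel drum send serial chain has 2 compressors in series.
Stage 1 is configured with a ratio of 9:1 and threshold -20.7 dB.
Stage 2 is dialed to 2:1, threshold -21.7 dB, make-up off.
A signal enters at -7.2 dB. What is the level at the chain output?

Stage 1: -7.2 dB is 13.5 dB over -20.7 dB; at 9:1 that becomes 1.5 dB over, giving -19.2 dB.
Stage 2: 2.5 dB above -21.7 dB, reduced 2:1 to 1.25 dB above → -20.45 dB.

-20.45 dB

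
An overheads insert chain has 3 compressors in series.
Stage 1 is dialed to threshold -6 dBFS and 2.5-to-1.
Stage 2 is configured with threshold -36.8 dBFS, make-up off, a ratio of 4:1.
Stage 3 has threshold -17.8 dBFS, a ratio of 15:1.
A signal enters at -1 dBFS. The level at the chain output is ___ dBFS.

-28.6 dBFS

Stage 1: -1 dBFS is 5 dB over -6 dBFS; at 2.5:1 that becomes 2 dB over, giving -4 dBFS.
Stage 2: 32.8 dB above -36.8 dBFS, reduced 4:1 to 8.2 dB above → -28.6 dBFS.
Stage 3: below threshold (-28.6 ≤ -17.8); passes unchanged; output -28.6 dBFS.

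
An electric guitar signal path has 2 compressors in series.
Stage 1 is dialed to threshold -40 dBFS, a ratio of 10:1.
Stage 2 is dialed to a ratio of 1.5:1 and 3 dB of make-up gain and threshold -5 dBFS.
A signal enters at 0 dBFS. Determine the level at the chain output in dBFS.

Stage 1: overshoot 40 dB → 40/10 = 4 dB → -36 dBFS.
Stage 2: -36 dBFS ≤ -5 dBFS, so stage 2 doesn't engage; make-up brings it to -33 dBFS.

-33 dBFS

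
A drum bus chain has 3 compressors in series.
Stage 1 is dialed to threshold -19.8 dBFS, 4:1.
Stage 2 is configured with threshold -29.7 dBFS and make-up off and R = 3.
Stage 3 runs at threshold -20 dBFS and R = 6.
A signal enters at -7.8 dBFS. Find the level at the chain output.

-25.4 dBFS

Stage 1: 12 dB above -19.8 dBFS, reduced 4:1 to 3 dB above → -16.8 dBFS.
Stage 2: overshoot 12.9 dB → 12.9/3 = 4.3 dB → -25.4 dBFS.
Stage 3: -25.4 dBFS ≤ -20 dBFS, so stage 3 doesn't engage; output -25.4 dBFS.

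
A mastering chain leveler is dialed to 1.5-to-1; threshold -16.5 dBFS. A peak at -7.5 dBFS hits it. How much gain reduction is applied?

3 dB

Overshoot = -7.5 − (-16.5) = 9 dB.
After 1.5:1 compression the overshoot becomes 9/1.5 = 6 dB.
So the signal is attenuated by 9 − 6 = 3 dB.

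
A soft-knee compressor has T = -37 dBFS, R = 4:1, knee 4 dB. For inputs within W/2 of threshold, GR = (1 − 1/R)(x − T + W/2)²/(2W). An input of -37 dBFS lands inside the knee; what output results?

-37.375 dBFS

x − T + W/2 = -37 − (-37) + 2 = 2.
GR = (1 − 1/4) × 2² / 8 = 0.75 × 4 / 8 = 0.375 dB.
Output = -37 − 0.375 = -37.375 dBFS.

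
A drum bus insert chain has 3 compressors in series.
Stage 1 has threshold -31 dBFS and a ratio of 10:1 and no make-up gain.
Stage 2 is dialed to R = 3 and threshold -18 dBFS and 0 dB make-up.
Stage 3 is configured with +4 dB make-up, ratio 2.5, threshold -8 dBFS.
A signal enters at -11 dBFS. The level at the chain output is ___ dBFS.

Stage 1: 20 dB above -31 dBFS, reduced 10:1 to 2 dB above → -29 dBFS.
Stage 2: -29 dBFS ≤ -18 dBFS, so stage 2 doesn't engage; output -29 dBFS.
Stage 3: -29 dBFS is at or below the -8 dBFS threshold — no compression; make-up brings it to -25 dBFS.

-25 dBFS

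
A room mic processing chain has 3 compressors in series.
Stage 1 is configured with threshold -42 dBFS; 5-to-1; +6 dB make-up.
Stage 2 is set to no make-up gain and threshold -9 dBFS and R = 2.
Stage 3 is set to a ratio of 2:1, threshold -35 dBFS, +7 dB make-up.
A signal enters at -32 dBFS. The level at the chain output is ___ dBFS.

-27.5 dBFS

Stage 1: 10 dB above -42 dBFS, reduced 5:1 to 2 dB above → -40 dBFS; +6 dB make-up → -34 dBFS.
Stage 2: -34 dBFS is at or below the -9 dBFS threshold — no compression; output -34 dBFS.
Stage 3: -34 dBFS is 1 dB over -35 dBFS; at 2:1 that becomes 0.5 dB over, giving -34.5 dBFS; +7 dB make-up → -27.5 dBFS.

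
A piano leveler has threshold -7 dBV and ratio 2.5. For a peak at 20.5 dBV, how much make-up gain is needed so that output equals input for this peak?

16.5 dB

Overshoot 27.5 dB → 27.5/2.5 = 11 dB after compression, so the compressed level is -7 + 11 = 4 dBV.
Make-up = target − compressed = 20.5 − 4 = 16.5 dB.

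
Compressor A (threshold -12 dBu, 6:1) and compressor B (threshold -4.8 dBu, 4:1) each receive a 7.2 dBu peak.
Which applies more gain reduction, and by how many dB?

A: 19.2 dB over, compressed to 3.2 dB over, so 16 dB of GR.
B: 12 dB over, compressed to 3 dB over, so 9 dB of GR.
Difference: 7 dB in favour of A.

A, by 7 dB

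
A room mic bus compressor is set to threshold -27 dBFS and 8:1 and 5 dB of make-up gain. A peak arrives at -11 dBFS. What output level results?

-11 dBFS sits 16 dB over threshold.
At 8:1 the overshoot is divided by 8, leaving 2 dB above threshold.
So the level is -27 + 2 = -25 dBFS; make-up adds 5 dB, giving -20 dBFS.

-20 dBFS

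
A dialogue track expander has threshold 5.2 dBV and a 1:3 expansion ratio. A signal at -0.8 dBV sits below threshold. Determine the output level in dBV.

Below threshold, a 1:3 expander applies gain = (3−1)×(T − x) of attenuation.
(3−1) × 6 = 12 dB, so output = -0.8 − 12 = -12.8 dBV.

-12.8 dBV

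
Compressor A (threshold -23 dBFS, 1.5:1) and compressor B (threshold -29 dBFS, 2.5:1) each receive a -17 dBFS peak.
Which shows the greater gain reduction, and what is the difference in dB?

A: GR = 6 − 6/1.5 = 2 dB.
B: GR = 12 − 12/2.5 = 7.2 dB.
B applies 5.2 dB more gain reduction.

B, by 5.2 dB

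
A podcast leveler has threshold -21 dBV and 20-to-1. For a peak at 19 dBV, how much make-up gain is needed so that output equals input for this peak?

38 dB

Overshoot 40 dB → 40/20 = 2 dB after compression, so the compressed level is -21 + 2 = -19 dBV.
Make-up = target − compressed = 19 − (-19) = 38 dB.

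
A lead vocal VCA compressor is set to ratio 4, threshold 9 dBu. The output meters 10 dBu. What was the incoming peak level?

13 dBu

Post-compression overshoot = 10 − 9 = 1 dB.
Input overshoot = R × output overshoot = 4 dB → input = 9 + 4 = 13 dBu.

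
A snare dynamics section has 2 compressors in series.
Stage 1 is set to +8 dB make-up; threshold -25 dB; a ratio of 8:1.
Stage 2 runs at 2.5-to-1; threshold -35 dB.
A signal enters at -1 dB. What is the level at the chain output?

Stage 1: -1 dB is 24 dB over -25 dB; at 8:1 that becomes 3 dB over, giving -22 dB; +8 dB make-up → -14 dB.
Stage 2: 21 dB above -35 dB, reduced 2.5:1 to 8.4 dB above → -26.6 dB.

-26.6 dB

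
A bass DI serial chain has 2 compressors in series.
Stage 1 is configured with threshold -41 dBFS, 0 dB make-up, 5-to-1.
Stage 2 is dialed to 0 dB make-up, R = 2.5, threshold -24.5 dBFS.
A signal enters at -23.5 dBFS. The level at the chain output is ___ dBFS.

Stage 1: overshoot 17.5 dB → 17.5/5 = 3.5 dB → -37.5 dBFS.
Stage 2: below threshold (-37.5 ≤ -24.5); passes unchanged; output -37.5 dBFS.

-37.5 dBFS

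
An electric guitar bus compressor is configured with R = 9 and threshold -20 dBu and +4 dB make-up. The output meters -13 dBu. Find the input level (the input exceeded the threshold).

Before make-up, the level was -13 − 4 = -17 dBu.
That's 3 dB above the -20 dBu threshold.
Input overshoot = R × output overshoot = 27 dB → input = -20 + 27 = 7 dBu.

7 dBu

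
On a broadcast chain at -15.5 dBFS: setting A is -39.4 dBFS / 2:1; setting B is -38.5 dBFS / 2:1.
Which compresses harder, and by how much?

A, by 0.45 dB

A: 23.9 dB over, compressed to 11.95 dB over, so 11.95 dB of GR.
B: 23 dB over, compressed to 11.5 dB over, so 11.5 dB of GR.
A reduces 0.45 dB more.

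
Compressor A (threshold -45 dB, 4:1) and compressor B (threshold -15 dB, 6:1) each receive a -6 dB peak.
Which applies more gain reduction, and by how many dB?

A: overshoot 39 dB → output overshoot 9.75 dB → GR 29.25 dB.
B: overshoot 9 dB → output overshoot 1.5 dB → GR 7.5 dB.
Difference: 21.75 dB in favour of A.

A, by 21.75 dB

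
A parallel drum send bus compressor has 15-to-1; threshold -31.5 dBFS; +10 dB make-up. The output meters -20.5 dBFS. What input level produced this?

-16.5 dBFS

Stripping the +10 dB make-up gives -30.5 dBFS at the gain stage.
The compressed level sits -30.5 − (-31.5) = 1 dB over threshold.
Before 15:1 compression the overshoot was 1 × 15 = 15 dB, so input = -31.5 + 15 = -16.5 dBFS.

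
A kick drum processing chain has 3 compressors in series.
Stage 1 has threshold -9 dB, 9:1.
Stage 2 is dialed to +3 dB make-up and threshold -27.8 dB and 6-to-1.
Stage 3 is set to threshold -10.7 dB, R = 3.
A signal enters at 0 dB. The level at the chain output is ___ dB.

Stage 1: 9 dB above -9 dB, reduced 9:1 to 1 dB above → -8 dB.
Stage 2: 19.8 dB above -27.8 dB, reduced 6:1 to 3.3 dB above → -24.5 dB; +3 dB make-up → -21.5 dB.
Stage 3: -21.5 dB is at or below the -10.7 dB threshold — no compression; output -21.5 dB.

-21.5 dB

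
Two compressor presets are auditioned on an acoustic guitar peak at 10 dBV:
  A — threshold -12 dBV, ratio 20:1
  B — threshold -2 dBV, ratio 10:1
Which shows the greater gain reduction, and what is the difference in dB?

A: overshoot 22 dB → output overshoot 1.1 dB → GR 20.9 dB.
B: overshoot 12 dB → output overshoot 1.2 dB → GR 10.8 dB.
Difference: 10.1 dB in favour of A.

A, by 10.1 dB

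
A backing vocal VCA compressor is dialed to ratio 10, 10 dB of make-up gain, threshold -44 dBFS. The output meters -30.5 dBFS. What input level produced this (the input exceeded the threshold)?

Remove make-up: -30.5 − 10 = -40.5 dBFS.
Post-compression overshoot = -40.5 − (-44) = 3.5 dB.
Before 10:1 compression the overshoot was 3.5 × 10 = 35 dB, so input = -44 + 35 = -9 dBFS.

-9 dBFS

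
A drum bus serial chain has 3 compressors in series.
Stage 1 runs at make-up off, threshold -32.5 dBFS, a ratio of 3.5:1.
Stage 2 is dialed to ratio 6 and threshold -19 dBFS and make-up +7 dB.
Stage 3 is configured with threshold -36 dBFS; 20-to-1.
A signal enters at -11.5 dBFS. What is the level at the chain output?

Stage 1: -11.5 dBFS is 21 dB over -32.5 dBFS; at 3.5:1 that becomes 6 dB over, giving -26.5 dBFS.
Stage 2: -26.5 dBFS ≤ -19 dBFS, so stage 2 doesn't engage; make-up brings it to -19.5 dBFS.
Stage 3: overshoot 16.5 dB → 16.5/20 = 0.825 dB → -35.175 dBFS.

-35.175 dBFS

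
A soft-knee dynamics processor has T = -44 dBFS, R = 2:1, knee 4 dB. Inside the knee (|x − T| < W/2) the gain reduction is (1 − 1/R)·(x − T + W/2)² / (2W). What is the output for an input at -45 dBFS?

-45.0625 dBFS

x − T + W/2 = -45 − (-44) + 2 = 1.
GR = (1 − 1/2) × 1² / 8 = 0.5 × 1 / 8 = 0.0625 dB.
Output = -45 − 0.0625 = -45.0625 dBFS.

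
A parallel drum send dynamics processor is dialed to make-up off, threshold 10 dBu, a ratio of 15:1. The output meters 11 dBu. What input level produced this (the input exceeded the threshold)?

Post-compression overshoot = 11 − 10 = 1 dB.
Undo the ratio: input overshoot = 1 × 15 = 15 dB, giving input = 25 dBu.

25 dBu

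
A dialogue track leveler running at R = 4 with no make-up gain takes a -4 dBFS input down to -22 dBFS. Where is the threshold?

-28 dBFS

Gain reduction = -4 − (-22) = 18 dB; output overshoot = GR / (R − 1) = 18 / 3 = 6 dB.
Threshold = output − output overshoot = -22 − 6 = -28 dBFS.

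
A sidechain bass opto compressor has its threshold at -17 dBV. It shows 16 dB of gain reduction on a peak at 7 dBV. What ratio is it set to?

Input overshoot = 7 − (-17) = 24 dB.
Output overshoot = 24 − 16 = 8 dB.
Ratio = input overshoot / output overshoot = 24 / 8 = 3.

3:1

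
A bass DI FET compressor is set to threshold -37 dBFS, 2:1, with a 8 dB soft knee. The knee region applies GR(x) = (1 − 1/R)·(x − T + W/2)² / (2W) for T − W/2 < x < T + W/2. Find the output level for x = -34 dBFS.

x − T + W/2 = -34 − (-37) + 4 = 7.
GR = (1 − 1/2) × 7² / 16 = 0.5 × 49 / 16 = 1.53125 dB.
Output = -34 − 1.53125 = -35.53125 dBFS.

-35.53125 dBFS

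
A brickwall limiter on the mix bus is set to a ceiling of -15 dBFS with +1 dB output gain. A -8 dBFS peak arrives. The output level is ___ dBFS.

At ∞:1, everything above -15 dBFS is held at the ceiling.
Output gain then adds 1 dB: -15 + 1 = -14 dBFS.

-14 dBFS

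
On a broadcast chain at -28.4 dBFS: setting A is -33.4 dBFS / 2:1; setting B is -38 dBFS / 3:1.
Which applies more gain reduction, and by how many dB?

B, by 3.9 dB

A: overshoot 5 dB → output overshoot 2.5 dB → GR 2.5 dB.
B: overshoot 9.6 dB → output overshoot 3.2 dB → GR 6.4 dB.
B reduces 3.9 dB more.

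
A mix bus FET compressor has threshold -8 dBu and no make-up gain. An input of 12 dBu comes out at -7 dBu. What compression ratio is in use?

20:1

Input overshoot = 12 − (-8) = 20 dB; output overshoot = -7 − (-8) = 1 dB.
Ratio = 20 / 1 = 20.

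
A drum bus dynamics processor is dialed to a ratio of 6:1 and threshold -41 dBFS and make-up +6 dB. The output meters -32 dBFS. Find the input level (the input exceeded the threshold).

Before make-up, the level was -32 − 6 = -38 dBFS.
Post-compression overshoot = -38 − (-41) = 3 dB.
Input overshoot = R × output overshoot = 18 dB → input = -41 + 18 = -23 dBFS.

-23 dBFS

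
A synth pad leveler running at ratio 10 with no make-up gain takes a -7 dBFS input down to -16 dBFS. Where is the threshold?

Let T be the threshold. Output overshoot = (input overshoot)/R, so -16 − T = (-7 − T)/10.
10·(-16 − T) = -7 − T → 9·T = -160 − (-7) = -153.
T = -153/9 = -17 dBFS.

-17 dBFS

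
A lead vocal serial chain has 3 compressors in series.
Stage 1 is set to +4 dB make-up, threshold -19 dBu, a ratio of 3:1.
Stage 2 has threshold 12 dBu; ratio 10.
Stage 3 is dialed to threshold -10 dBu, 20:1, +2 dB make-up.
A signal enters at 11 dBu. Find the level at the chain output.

-7.75 dBu

Stage 1: 11 dBu is 30 dB over -19 dBu; at 3:1 that becomes 10 dB over, giving -9 dBu; +4 dB make-up → -5 dBu.
Stage 2: below threshold (-5 ≤ 12); passes unchanged; output -5 dBu.
Stage 3: -5 dBu is 5 dB over -10 dBu; at 20:1 that becomes 0.25 dB over, giving -9.75 dBu; +2 dB make-up → -7.75 dBu.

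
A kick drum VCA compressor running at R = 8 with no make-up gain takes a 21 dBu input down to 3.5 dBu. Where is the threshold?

Let T be the threshold. Output overshoot = (input overshoot)/R, so 3.5 − T = (21 − T)/8.
8·(3.5 − T) = 21 − T → 7·T = 28 − 21 = 7.
T = 7/7 = 1 dBu.

1 dBu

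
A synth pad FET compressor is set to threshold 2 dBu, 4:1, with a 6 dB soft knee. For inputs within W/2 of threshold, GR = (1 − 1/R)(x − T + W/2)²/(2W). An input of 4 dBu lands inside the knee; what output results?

x − T + W/2 = 4 − 2 + 3 = 5.
GR = (1 − 1/4) × 5² / 12 = 0.75 × 25 / 12 = 1.5625 dB.
Output = 4 − 1.5625 = 2.4375 dBu.

2.4375 dBu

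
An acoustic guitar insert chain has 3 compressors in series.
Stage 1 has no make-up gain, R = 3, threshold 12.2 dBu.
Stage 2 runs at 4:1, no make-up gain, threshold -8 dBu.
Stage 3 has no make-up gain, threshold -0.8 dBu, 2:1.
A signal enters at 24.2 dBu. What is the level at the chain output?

-1.95 dBu

Stage 1: 12 dB above 12.2 dBu, reduced 3:1 to 4 dB above → 16.2 dBu.
Stage 2: 24.2 dB above -8 dBu, reduced 4:1 to 6.05 dB above → -1.95 dBu.
Stage 3: -1.95 dBu is at or below the -0.8 dBu threshold — no compression; output -1.95 dBu.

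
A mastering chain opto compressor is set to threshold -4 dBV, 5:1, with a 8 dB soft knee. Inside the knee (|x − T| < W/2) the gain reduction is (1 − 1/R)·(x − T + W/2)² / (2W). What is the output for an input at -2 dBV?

x − T + W/2 = -2 − (-4) + 4 = 6.
GR = (1 − 1/5) × 6² / 16 = 0.8 × 36 / 16 = 1.8 dB.
Output = -2 − 1.8 = -3.8 dBV.

-3.8 dBV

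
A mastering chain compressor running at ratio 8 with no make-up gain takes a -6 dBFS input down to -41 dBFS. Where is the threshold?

-46 dBFS

Gain reduction = -6 − (-41) = 35 dB; output overshoot = GR / (R − 1) = 35 / 7 = 5 dB.
Threshold = output − output overshoot = -41 − 5 = -46 dBFS.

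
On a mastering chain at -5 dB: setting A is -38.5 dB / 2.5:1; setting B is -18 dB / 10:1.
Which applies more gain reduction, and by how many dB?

A, by 8.4 dB

A: 33.5 dB over, compressed to 13.4 dB over, so 20.1 dB of GR.
B: 13 dB over, compressed to 1.3 dB over, so 11.7 dB of GR.
Difference: 8.4 dB in favour of A.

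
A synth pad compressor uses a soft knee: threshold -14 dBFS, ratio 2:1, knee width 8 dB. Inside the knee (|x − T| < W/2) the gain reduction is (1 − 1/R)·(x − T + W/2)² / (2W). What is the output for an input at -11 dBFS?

x − T + W/2 = -11 − (-14) + 4 = 7.
GR = (1 − 1/2) × 7² / 16 = 0.5 × 49 / 16 = 1.53125 dB.
Output = -11 − 1.53125 = -12.53125 dBFS.

-12.53125 dBFS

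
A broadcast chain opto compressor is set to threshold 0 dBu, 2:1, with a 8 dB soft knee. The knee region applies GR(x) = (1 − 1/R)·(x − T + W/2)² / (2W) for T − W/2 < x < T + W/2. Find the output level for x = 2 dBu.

0.875 dBu

x − T + W/2 = 2 − 0 + 4 = 6.
GR = (1 − 1/2) × 6² / 16 = 0.5 × 36 / 16 = 1.125 dB.
Output = 2 − 1.125 = 0.875 dBu.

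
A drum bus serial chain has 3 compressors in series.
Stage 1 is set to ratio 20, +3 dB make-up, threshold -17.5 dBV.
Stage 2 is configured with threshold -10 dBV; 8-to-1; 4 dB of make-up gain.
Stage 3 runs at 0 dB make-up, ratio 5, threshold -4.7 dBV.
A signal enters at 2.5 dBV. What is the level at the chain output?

-9.5 dBV

Stage 1: 20 dB above -17.5 dBV, reduced 20:1 to 1 dB above → -16.5 dBV; +3 dB make-up → -13.5 dBV.
Stage 2: -13.5 dBV is at or below the -10 dBV threshold — no compression; make-up brings it to -9.5 dBV.
Stage 3: -9.5 dBV ≤ -4.7 dBV, so stage 3 doesn't engage; output -9.5 dBV.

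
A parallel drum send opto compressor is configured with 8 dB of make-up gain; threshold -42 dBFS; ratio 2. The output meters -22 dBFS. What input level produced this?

Remove make-up: -22 − 8 = -30 dBFS.
The compressed level sits -30 − (-42) = 12 dB over threshold.
Input overshoot = R × output overshoot = 24 dB → input = -42 + 24 = -18 dBFS.

-18 dBFS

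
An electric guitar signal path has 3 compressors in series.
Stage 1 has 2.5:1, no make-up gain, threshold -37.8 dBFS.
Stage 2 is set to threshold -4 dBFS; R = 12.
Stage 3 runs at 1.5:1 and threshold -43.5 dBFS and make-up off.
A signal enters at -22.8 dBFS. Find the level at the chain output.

-35.7 dBFS

Stage 1: -22.8 dBFS is 15 dB over -37.8 dBFS; at 2.5:1 that becomes 6 dB over, giving -31.8 dBFS.
Stage 2: -31.8 dBFS ≤ -4 dBFS, so stage 2 doesn't engage; output -31.8 dBFS.
Stage 3: overshoot 11.7 dB → 11.7/1.5 = 7.8 dB → -35.7 dBFS.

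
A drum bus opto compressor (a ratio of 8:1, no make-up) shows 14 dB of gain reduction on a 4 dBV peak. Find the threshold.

-12 dBV

Let T be the threshold. Output overshoot = (input overshoot)/R, so -10 − T = (4 − T)/8.
8·(-10 − T) = 4 − T → 7·T = -80 − 4 = -84.
T = -84/7 = -12 dBV.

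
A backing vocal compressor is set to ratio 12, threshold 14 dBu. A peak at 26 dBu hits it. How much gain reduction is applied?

11 dB

Overshoot = 26 − 14 = 12 dB.
After 12:1 compression the overshoot becomes 12/12 = 1 dB.
So the signal is attenuated by 12 − 1 = 11 dB.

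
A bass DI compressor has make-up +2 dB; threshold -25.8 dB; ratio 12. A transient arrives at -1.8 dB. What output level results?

-1.8 dB sits 24 dB over threshold.
The 24 dB excess becomes 2 dB after 12:1 reduction.
That puts the output at -23.8 dB; make-up adds 2 dB, giving -21.8 dB.

-21.8 dB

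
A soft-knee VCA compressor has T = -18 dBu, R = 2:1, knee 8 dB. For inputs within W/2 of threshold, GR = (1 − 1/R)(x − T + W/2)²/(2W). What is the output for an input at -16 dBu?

-17.125 dBu

x − T + W/2 = -16 − (-18) + 4 = 6.
GR = (1 − 1/2) × 6² / 16 = 0.5 × 36 / 16 = 1.125 dB.
Output = -16 − 1.125 = -17.125 dBu.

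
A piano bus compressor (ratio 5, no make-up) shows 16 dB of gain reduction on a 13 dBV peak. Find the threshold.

Input is 20 dB above T (since output overshoot × R = input overshoot: (-3 − T)·5 = 13 − T gives T = -7 dBV).
Check: -7 + (13 − (-7))/5 = -7 + 4 = -3 dBV. ✓

-7 dBV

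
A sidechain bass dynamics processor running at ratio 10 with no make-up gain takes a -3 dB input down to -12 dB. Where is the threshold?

-13 dB

Let T be the threshold. Output overshoot = (input overshoot)/R, so -12 − T = (-3 − T)/10.
10·(-12 − T) = -3 − T → 9·T = -120 − (-3) = -117.
T = -117/9 = -13 dB.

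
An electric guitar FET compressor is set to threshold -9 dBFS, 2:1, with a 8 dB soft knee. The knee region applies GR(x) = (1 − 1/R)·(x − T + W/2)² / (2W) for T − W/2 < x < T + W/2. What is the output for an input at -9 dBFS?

-9.5 dBFS

x − T + W/2 = -9 − (-9) + 4 = 4.
GR = (1 − 1/2) × 4² / 16 = 0.5 × 16 / 16 = 0.5 dB.
Output = -9 − 0.5 = -9.5 dBFS.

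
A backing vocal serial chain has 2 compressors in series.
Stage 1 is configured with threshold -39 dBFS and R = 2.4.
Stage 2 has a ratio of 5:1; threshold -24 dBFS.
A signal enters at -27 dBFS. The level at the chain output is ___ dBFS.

Stage 1: 12 dB above -39 dBFS, reduced 2.4:1 to 5 dB above → -34 dBFS.
Stage 2: -34 dBFS ≤ -24 dBFS, so stage 2 doesn't engage; output -34 dBFS.

-34 dBFS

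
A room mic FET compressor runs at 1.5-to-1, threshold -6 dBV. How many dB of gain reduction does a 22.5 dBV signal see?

9.5 dB

22.5 dBV exceeds the threshold by 28.5 dB.
A 1.5:1 ratio leaves 19 dB of that excess.
So the signal is attenuated by 28.5 − 19 = 9.5 dB.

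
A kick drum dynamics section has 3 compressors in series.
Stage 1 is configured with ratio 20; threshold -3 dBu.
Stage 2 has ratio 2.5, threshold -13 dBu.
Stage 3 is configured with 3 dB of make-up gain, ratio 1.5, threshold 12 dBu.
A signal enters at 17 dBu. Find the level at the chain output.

-5.6 dBu

Stage 1: 20 dB above -3 dBu, reduced 20:1 to 1 dB above → -2 dBu.
Stage 2: 11 dB above -13 dBu, reduced 2.5:1 to 4.4 dB above → -8.6 dBu.
Stage 3: below threshold (-8.6 ≤ 12); passes unchanged; make-up brings it to -5.6 dBu.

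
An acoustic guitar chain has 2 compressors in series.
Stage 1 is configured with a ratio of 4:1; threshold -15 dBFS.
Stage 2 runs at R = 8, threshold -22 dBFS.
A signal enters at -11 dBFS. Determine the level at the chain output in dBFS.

-21 dBFS

Stage 1: -11 dBFS is 4 dB over -15 dBFS; at 4:1 that becomes 1 dB over, giving -14 dBFS.
Stage 2: -14 dBFS is 8 dB over -22 dBFS; at 8:1 that becomes 1 dB over, giving -21 dBFS.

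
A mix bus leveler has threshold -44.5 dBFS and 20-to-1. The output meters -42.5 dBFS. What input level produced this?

Post-compression overshoot = -42.5 − (-44.5) = 2 dB.
Input overshoot = R × output overshoot = 40 dB → input = -44.5 + 40 = -4.5 dBFS.

-4.5 dBFS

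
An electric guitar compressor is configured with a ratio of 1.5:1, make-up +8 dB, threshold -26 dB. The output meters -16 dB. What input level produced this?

Before make-up, the level was -16 − 8 = -24 dB.
Post-compression overshoot = -24 − (-26) = 2 dB.
Input overshoot = R × output overshoot = 3 dB → input = -26 + 3 = -23 dB.

-23 dB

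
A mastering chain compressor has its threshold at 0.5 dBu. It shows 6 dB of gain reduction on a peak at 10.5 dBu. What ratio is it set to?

Input overshoot = 10.5 − 0.5 = 10 dB.
Output overshoot = 10 − 6 = 4 dB.
Ratio = input overshoot / output overshoot = 10 / 4 = 2.5.

2.5:1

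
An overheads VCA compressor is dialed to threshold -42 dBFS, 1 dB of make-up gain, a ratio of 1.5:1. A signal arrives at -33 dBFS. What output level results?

-35 dBFS

The input is 9 dB above the -42 dBFS threshold.
The 9 dB excess becomes 6 dB after 1.5:1 reduction.
Output = -42 + 6 = -36 dBFS; make-up adds 1 dB, giving -35 dBFS.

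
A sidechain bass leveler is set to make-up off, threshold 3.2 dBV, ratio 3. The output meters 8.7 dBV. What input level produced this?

The compressed level sits 8.7 − 3.2 = 5.5 dB over threshold.
Before 3:1 compression the overshoot was 5.5 × 3 = 16.5 dB, so input = 3.2 + 16.5 = 19.7 dBV.

19.7 dBV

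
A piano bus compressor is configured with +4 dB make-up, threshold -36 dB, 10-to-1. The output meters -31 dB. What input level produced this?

-26 dB

Stripping the +4 dB make-up gives -35 dB at the gain stage.
That's 1 dB above the -36 dB threshold.
Before 10:1 compression the overshoot was 1 × 10 = 10 dB, so input = -36 + 10 = -26 dB.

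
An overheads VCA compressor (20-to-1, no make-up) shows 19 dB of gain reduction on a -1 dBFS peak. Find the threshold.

Input is 20 dB above T (since output overshoot × R = input overshoot: (-20 − T)·20 = -1 − T gives T = -21 dBFS).
Check: -21 + (-1 − (-21))/20 = -21 + 1 = -20 dBFS. ✓

-21 dBFS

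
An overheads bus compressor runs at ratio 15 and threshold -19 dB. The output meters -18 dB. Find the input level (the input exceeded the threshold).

That's 1 dB above the -19 dB threshold.
Input overshoot = R × output overshoot = 15 dB → input = -19 + 15 = -4 dB.

-4 dB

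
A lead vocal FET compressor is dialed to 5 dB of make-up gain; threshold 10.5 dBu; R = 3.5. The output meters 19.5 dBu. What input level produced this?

Remove make-up: 19.5 − 5 = 14.5 dBu.
That's 4 dB above the 10.5 dBu threshold.
Undo the ratio: input overshoot = 4 × 3.5 = 14 dB, giving input = 24.5 dBu.

24.5 dBu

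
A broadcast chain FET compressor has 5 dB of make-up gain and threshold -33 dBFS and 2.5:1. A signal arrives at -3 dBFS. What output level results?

The input is 30 dB above the -33 dBFS threshold.
The 30 dB excess becomes 12 dB after 2.5:1 reduction.
Output = -33 + 12 = -21 dBFS; make-up adds 5 dB, giving -16 dBFS.

-16 dBFS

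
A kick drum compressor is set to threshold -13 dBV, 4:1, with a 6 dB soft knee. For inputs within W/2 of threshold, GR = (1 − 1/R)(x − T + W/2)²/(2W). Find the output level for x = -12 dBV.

-13 dBV

x − T + W/2 = -12 − (-13) + 3 = 4.
GR = (1 − 1/4) × 4² / 12 = 0.75 × 16 / 12 = 1 dB.
Output = -12 − 1 = -13 dBV.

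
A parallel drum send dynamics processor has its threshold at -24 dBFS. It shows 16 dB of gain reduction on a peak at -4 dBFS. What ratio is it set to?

Input overshoot = -4 − (-24) = 20 dB.
Output overshoot = 20 − 16 = 4 dB.
Ratio = input overshoot / output overshoot = 20 / 4 = 5.

5:1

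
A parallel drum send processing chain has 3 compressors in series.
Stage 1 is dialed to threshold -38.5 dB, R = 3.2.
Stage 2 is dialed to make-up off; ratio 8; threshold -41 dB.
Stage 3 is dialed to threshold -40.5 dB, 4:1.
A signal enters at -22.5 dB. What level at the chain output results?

-40.390625 dB

Stage 1: -22.5 dB is 16 dB over -38.5 dB; at 3.2:1 that becomes 5 dB over, giving -33.5 dB.
Stage 2: overshoot 7.5 dB → 7.5/8 = 0.9375 dB → -40.0625 dB.
Stage 3: overshoot 0.4375 dB → 0.4375/4 = 0.109375 dB → -40.390625 dB.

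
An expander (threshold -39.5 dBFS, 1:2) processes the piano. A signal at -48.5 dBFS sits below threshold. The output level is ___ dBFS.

-57.5 dBFS

Below threshold, a 1:2 expander applies gain = (2−1)×(T − x) of attenuation.
(2−1) × 9 = 9 dB, so output = -48.5 − 9 = -57.5 dBFS.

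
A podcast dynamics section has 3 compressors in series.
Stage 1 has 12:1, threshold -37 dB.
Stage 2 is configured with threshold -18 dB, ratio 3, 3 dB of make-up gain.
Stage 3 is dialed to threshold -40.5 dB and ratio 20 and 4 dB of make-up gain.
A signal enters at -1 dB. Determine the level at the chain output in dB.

Stage 1: 36 dB above -37 dB, reduced 12:1 to 3 dB above → -34 dB.
Stage 2: below threshold (-34 ≤ -18); passes unchanged; make-up brings it to -31 dB.
Stage 3: -31 dB is 9.5 dB over -40.5 dB; at 20:1 that becomes 0.475 dB over, giving -40.025 dB; +4 dB make-up → -36.025 dB.

-36.025 dB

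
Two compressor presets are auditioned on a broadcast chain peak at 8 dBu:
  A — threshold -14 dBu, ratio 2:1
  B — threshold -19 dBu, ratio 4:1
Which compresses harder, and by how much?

B, by 9.25 dB

A: overshoot 22 dB → output overshoot 11 dB → GR 11 dB.
B: overshoot 27 dB → output overshoot 6.75 dB → GR 20.25 dB.
B reduces 9.25 dB more.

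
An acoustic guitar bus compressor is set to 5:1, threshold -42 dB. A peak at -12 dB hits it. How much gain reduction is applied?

24 dB

The signal is 30 dB above threshold.
A 5:1 ratio leaves 6 dB of that excess.
So the signal is attenuated by 30 − 6 = 24 dB.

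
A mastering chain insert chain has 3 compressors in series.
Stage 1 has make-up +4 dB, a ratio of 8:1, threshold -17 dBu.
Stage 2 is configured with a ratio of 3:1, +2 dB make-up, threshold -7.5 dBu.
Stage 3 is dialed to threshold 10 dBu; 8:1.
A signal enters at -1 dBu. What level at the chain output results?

-9 dBu

Stage 1: overshoot 16 dB → 16/8 = 2 dB → -15 dBu; +4 dB make-up → -11 dBu.
Stage 2: -11 dBu is at or below the -7.5 dBu threshold — no compression; make-up brings it to -9 dBu.
Stage 3: -9 dBu is at or below the 10 dBu threshold — no compression; output -9 dBu.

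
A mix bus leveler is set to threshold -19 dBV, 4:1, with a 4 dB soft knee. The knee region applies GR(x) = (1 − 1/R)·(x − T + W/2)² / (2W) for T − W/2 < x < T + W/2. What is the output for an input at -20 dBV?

x − T + W/2 = -20 − (-19) + 2 = 1.
GR = (1 − 1/4) × 1² / 8 = 0.75 × 1 / 8 = 0.09375 dB.
Output = -20 − 0.09375 = -20.09375 dBV.

-20.09375 dBV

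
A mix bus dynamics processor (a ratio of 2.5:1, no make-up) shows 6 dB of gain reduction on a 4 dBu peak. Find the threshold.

-6 dBu

Input is 10 dB above T (since output overshoot × R = input overshoot: (-2 − T)·2.5 = 4 − T gives T = -6 dBu).
Check: -6 + (4 − (-6))/2.5 = -6 + 4 = -2 dBu. ✓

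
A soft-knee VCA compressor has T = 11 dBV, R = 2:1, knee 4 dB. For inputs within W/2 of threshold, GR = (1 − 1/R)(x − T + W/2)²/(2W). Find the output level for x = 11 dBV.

10.75 dBV

x − T + W/2 = 11 − 11 + 2 = 2.
GR = (1 − 1/2) × 2² / 8 = 0.5 × 4 / 8 = 0.25 dB.
Output = 11 − 0.25 = 10.75 dBV.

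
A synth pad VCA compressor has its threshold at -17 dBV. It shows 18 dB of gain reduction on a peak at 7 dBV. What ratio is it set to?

4:1

Input overshoot = 7 − (-17) = 24 dB.
Output overshoot = 24 − 18 = 6 dB.
Ratio = input overshoot / output overshoot = 24 / 6 = 4.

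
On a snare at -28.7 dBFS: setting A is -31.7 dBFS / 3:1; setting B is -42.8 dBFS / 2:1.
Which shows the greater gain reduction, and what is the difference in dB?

B, by 5.05 dB

A: overshoot 3 dB → output overshoot 1 dB → GR 2 dB.
B: overshoot 14.1 dB → output overshoot 7.05 dB → GR 7.05 dB.
Difference: 5.05 dB in favour of B.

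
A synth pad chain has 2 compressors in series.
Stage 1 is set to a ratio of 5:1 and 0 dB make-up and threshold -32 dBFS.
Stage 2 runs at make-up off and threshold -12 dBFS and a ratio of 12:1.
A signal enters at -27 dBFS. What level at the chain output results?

Stage 1: 5 dB above -32 dBFS, reduced 5:1 to 1 dB above → -31 dBFS.
Stage 2: -31 dBFS is at or below the -12 dBFS threshold — no compression; output -31 dBFS.

-31 dBFS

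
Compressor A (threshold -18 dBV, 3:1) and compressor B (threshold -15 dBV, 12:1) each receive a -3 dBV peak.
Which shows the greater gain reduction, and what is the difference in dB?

A: GR = 15 − 15/3 = 10 dB.
B: GR = 12 − 12/12 = 11 dB.
B reduces 1 dB more.

B, by 1 dB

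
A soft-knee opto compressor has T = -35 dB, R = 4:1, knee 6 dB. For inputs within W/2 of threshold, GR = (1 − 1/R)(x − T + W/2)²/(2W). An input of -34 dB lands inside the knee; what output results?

x − T + W/2 = -34 − (-35) + 3 = 4.
GR = (1 − 1/4) × 4² / 12 = 0.75 × 16 / 12 = 1 dB.
Output = -34 − 1 = -35 dB.

-35 dB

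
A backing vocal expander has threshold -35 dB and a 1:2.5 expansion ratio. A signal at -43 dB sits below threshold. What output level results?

The input is 8 dB below the -35 dB threshold.
A 1:2.5 expander multiplies undershoot by 2.5: 8 × 2.5 = 20 dB below threshold.
Output = -35 − 20 = -55 dB.

-55 dB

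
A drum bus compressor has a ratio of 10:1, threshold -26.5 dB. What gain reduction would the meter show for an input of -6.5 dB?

Overshoot = -6.5 − (-26.5) = 20 dB.
At 10:1, output sits 20/10 = 2 dB above threshold.
So the signal is attenuated by 20 − 2 = 18 dB.

18 dB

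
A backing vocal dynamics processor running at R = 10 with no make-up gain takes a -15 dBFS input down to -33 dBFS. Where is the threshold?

-35 dBFS

Gain reduction = -15 − (-33) = 18 dB; output overshoot = GR / (R − 1) = 18 / 9 = 2 dB.
Threshold = output − output overshoot = -33 − 2 = -35 dBFS.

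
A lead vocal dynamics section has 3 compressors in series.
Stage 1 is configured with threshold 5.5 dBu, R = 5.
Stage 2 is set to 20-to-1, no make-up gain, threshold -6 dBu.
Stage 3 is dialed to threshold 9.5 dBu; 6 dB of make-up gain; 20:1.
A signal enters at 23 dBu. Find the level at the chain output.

0.75 dBu

Stage 1: overshoot 17.5 dB → 17.5/5 = 3.5 dB → 9 dBu.
Stage 2: overshoot 15 dB → 15/20 = 0.75 dB → -5.25 dBu.
Stage 3: below threshold (-5.25 ≤ 9.5); passes unchanged; make-up brings it to 0.75 dBu.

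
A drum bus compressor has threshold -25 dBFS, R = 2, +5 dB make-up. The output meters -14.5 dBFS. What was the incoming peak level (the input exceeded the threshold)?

Before make-up, the level was -14.5 − 5 = -19.5 dBFS.
The compressed level sits -19.5 − (-25) = 5.5 dB over threshold.
Before 2:1 compression the overshoot was 5.5 × 2 = 11 dB, so input = -25 + 11 = -14 dBFS.

-14 dBFS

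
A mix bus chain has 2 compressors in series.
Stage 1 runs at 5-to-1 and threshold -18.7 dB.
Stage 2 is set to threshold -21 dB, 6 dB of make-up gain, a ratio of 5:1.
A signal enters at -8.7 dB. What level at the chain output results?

Stage 1: overshoot 10 dB → 10/5 = 2 dB → -16.7 dB.
Stage 2: -16.7 dB is 4.3 dB over -21 dB; at 5:1 that becomes 0.86 dB over, giving -20.14 dB; +6 dB make-up → -14.14 dB.

-14.14 dB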